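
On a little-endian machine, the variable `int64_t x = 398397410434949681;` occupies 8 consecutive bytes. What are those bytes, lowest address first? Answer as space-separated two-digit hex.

31 22 69 80 55 64 87 05

398397410434949681 in hexadecimal, padded to 64 bits, is 0x0587645580692231.
Split into bytes (most-significant first): 05 87 64 55 80 69 22 31.
Little-endian: lowest address holds the least-significant byte.
So at ascending addresses the bytes are 31 22 69 80 55 64 87 05.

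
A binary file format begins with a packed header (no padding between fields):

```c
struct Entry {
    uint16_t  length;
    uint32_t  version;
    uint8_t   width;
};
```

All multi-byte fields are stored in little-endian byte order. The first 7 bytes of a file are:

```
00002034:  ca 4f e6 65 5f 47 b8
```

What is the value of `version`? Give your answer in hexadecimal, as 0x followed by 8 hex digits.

0x475F65E6

`version` follows `length` (2 bytes), so it starts at byte offset 2 and occupies 4 bytes.
Bytes at offsets 2..5: E6 65 5F 47.
In little-endian order the low byte comes first in memory.
Reassemble most-significant byte first: 47 5F 65 E6 → 0x475F65E6.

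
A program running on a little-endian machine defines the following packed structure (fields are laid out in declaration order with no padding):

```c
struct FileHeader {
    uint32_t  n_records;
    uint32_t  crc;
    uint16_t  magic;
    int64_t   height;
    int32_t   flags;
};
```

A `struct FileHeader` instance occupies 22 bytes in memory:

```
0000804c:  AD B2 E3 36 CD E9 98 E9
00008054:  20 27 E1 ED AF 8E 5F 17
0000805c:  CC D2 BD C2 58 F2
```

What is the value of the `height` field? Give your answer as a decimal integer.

-3257202731312484895

`height` follows `n_records` (4 B), `crc` (4 B), `magic` (2 B), so it starts at offset 4 + 4 + 2 = 10 and occupies 8 bytes.
Bytes at offsets 10..17: E1 ED AF 8E 5F 17 CC D2.
In little-endian order the low byte comes first in memory.
Reassemble most-significant byte first: D2 CC 17 5F 8E AF ED E1 → 0xD2CC175F8EAFEDE1.
Top bit is set, so as a signed 64-bit value this is 0xD2CC175F8EAFEDE1 − 2^64 = -3257202731312484895.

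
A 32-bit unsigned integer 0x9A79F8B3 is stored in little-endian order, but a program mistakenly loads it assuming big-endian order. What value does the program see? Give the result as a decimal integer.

3019405722

Stored little-endian, the bytes at ascending addresses are B3 F8 79 9A.
Read back as big-endian, the last byte is least significant, giving 0xB3F8799A.
0xB3F8799A = 3019405722.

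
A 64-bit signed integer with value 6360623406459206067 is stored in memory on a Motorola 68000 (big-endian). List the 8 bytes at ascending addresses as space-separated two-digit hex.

58 45 79 49 C4 09 39 B3

6360623406459206067 in hexadecimal, padded to 64 bits, is 0x58457949C40939B3.
Split into bytes (most-significant first): 58 45 79 49 C4 09 39 B3.
Big-endian stores the most-significant byte at the lowest address.
So the memory order matches the most-significant-first order: 58 45 79 49 C4 09 39 B3.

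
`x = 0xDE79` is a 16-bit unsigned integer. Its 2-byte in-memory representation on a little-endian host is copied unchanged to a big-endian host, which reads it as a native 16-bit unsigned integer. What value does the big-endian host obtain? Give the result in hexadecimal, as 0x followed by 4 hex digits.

Stored little-endian, the bytes at ascending addresses are 79 DE.
Read back as big-endian, the last byte is least significant, giving 0x79DE.

0x79DE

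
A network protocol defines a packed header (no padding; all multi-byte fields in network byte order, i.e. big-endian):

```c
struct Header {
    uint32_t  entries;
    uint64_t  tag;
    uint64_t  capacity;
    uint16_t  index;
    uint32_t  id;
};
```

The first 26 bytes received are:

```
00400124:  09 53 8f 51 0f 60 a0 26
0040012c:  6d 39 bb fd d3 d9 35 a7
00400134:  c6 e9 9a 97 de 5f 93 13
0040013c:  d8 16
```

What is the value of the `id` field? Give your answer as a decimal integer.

2467551254

`id` follows `entries` (4 B), `tag` (8 B), `capacity` (8 B), `index` (2 B), so it starts at offset 4 + 8 + 8 + 2 = 22 and occupies 4 bytes.
Bytes at offsets 22..25: 93 13 D8 16.
Big-endian: lowest address holds the most-significant byte.
The bytes are already most-significant first: 0x9313D816.
0x9313D816 = 2467551254.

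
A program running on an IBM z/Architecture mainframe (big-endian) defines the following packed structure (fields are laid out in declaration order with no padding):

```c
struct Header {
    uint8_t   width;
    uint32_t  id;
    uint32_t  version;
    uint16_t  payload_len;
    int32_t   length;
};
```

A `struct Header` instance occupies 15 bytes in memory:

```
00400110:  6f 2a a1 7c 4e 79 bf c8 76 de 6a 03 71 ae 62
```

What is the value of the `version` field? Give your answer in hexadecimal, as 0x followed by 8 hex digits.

`version` follows `width` (1 B), `id` (4 B), so it starts at offset 1 + 4 = 5 and occupies 4 bytes.
Bytes at offsets 5..8: 79 BF C8 76.
Big-endian: lowest address holds the most-significant byte.
The bytes are already most-significant first: 0x79BFC876.

0x79BFC876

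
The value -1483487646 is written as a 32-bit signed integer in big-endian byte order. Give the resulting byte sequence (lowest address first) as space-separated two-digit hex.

Two's complement of -1483487646 in 32 bits: 1483487646 = 0x586C399E; invert → 0xA793C661; add 1 → 0xA793C662.
Split into bytes (most-significant first): A7 93 C6 62.
In big-endian order the high byte comes first in memory.
So the memory order matches the most-significant-first order: A7 93 C6 62.

A7 93 C6 62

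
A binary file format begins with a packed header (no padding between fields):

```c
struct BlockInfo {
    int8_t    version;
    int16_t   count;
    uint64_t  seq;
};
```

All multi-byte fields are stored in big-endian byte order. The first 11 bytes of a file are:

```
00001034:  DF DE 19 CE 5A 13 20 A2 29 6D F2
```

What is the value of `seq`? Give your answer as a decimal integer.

14869218150597619186

`seq` follows `version` (1 B), `count` (2 B), so it starts at offset 1 + 2 = 3 and occupies 8 bytes.
Bytes at offsets 3..10: CE 5A 13 20 A2 29 6D F2.
Big-endian stores the most-significant byte at the lowest address.
The bytes are already most-significant first: 0xCE5A1320A2296DF2.
0xCE5A1320A2296DF2 = 14869218150597619186.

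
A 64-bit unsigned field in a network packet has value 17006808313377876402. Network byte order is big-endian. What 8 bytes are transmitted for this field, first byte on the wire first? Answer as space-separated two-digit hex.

EC 04 52 0E 1A 0C 69 B2

17006808313377876402 in hexadecimal, padded to 64 bits, is 0xEC04520E1A0C69B2.
Split into bytes (most-significant first): EC 04 52 0E 1A 0C 69 B2.
Big-endian stores the most-significant byte at the lowest address.
So the memory order matches the most-significant-first order: EC 04 52 0E 1A 0C 69 B2.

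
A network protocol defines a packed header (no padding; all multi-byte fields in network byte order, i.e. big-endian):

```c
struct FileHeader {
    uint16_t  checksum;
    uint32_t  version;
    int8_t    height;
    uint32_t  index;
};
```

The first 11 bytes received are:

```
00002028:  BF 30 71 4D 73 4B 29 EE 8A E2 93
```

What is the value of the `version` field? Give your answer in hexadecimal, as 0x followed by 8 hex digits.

`version` follows `checksum` (2 bytes), so it starts at byte offset 2 and occupies 4 bytes.
Bytes at offsets 2..5: 71 4D 73 4B.
In big-endian order the high byte comes first in memory.
The bytes are already most-significant first: 0x714D734B.

0x714D734B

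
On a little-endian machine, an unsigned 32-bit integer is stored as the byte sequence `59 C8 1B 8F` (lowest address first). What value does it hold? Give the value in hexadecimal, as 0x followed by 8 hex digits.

0x8F1BC859

Little-endian: lowest address holds the least-significant byte.
Reassemble most-significant byte first: 8F 1B C8 59 → 0x8F1BC859.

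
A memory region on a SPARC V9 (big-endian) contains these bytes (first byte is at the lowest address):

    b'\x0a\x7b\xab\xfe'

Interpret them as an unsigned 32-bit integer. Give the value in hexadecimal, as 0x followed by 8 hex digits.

Big-endian: lowest address holds the most-significant byte.
The bytes are already most-significant first: 0x0A7BABFE.

0x0A7BABFE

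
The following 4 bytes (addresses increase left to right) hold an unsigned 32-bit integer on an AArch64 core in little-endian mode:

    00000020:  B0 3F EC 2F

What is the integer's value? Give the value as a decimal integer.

804011952

Little-endian: lowest address holds the least-significant byte.
Reassemble most-significant byte first: 2F EC 3F B0 → 0x2FEC3FB0.
0x2FEC3FB0 = 804011952.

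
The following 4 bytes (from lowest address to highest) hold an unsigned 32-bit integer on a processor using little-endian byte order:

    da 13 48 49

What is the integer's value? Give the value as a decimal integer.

1229460442

In little-endian order the low byte comes first in memory.
Reassemble most-significant byte first: 49 48 13 DA → 0x494813DA.
0x494813DA = 1229460442.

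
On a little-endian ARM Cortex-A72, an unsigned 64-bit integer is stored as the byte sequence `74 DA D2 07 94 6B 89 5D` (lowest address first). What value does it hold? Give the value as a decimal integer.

6740036600867248756

In little-endian order the low byte comes first in memory.
Reassemble most-significant byte first: 5D 89 6B 94 07 D2 DA 74 → 0x5D896B9407D2DA74.
0x5D896B9407D2DA74 = 6740036600867248756.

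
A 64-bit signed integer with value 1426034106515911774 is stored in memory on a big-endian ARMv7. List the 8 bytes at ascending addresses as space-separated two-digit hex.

13 CA 4A 76 E4 78 F4 5E

1426034106515911774 in hexadecimal, padded to 64 bits, is 0x13CA4A76E478F45E.
Split into bytes (most-significant first): 13 CA 4A 76 E4 78 F4 5E.
In big-endian order the high byte comes first in memory.
So the memory order matches the most-significant-first order: 13 CA 4A 76 E4 78 F4 5E.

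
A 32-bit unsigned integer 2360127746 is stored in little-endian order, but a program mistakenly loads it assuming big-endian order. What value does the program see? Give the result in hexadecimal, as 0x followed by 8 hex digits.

0x02B1AC8C

2360127746 in 32-bit hexadecimal is 0x8CACB102.
Stored little-endian, the bytes at ascending addresses are 02 B1 AC 8C.
Read back as big-endian, the last byte is least significant, giving 0x02B1AC8C.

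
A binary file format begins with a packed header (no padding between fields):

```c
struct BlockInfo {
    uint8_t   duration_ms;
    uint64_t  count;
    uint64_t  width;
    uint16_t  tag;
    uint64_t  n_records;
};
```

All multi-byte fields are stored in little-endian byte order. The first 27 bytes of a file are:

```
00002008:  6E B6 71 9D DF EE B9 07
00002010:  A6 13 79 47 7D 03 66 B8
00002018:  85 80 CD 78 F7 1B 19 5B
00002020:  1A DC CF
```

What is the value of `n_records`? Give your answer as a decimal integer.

14977875439293036408

`n_records` follows `duration_ms` (1 B), `count` (8 B), `width` (8 B), `tag` (2 B), so it starts at offset 1 + 8 + 8 + 2 = 19 and occupies 8 bytes.
Bytes at offsets 19..26: 78 F7 1B 19 5B 1A DC CF.
Little-endian stores the least-significant byte at the lowest address.
Reassemble most-significant byte first: CF DC 1A 5B 19 1B F7 78 → 0xCFDC1A5B191BF778.
0xCFDC1A5B191BF778 = 14977875439293036408.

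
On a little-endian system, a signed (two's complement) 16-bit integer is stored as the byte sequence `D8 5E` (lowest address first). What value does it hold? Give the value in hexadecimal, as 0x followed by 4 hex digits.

Little-endian: lowest address holds the least-significant byte.
Reassemble most-significant byte first: 5E D8 → 0x5ED8.

0x5ED8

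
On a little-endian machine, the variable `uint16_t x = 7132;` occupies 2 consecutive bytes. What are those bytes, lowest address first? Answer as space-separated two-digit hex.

7132 in hexadecimal, padded to 16 bits, is 0x1BDC.
Split into bytes (most-significant first): 1B DC.
Little-endian stores the least-significant byte at the lowest address.
So at ascending addresses the bytes are DC 1B.

DC 1B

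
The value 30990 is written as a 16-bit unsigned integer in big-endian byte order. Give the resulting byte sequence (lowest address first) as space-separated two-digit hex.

79 0E

30990 in hexadecimal, padded to 16 bits, is 0x790E.
Split into bytes (most-significant first): 79 0E.
Big-endian: lowest address holds the most-significant byte.
So the memory order matches the most-significant-first order: 79 0E.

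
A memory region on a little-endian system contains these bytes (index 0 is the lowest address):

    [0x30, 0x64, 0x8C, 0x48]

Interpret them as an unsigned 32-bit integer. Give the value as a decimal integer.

1217160240

In little-endian order the low byte comes first in memory.
Reassemble most-significant byte first: 48 8C 64 30 → 0x488C6430.
0x488C6430 = 1217160240.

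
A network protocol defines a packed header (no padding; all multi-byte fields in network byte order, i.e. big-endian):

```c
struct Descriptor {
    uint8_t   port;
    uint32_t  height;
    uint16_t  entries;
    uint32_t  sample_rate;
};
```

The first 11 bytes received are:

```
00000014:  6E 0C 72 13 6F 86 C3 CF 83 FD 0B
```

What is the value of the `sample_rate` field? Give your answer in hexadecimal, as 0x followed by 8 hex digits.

`sample_rate` follows `port` (1 B), `height` (4 B), `entries` (2 B), so it starts at offset 1 + 4 + 2 = 7 and occupies 4 bytes.
Bytes at offsets 7..10: CF 83 FD 0B.
Big-endian stores the most-significant byte at the lowest address.
The bytes are already most-significant first: 0xCF83FD0B.

0xCF83FD0B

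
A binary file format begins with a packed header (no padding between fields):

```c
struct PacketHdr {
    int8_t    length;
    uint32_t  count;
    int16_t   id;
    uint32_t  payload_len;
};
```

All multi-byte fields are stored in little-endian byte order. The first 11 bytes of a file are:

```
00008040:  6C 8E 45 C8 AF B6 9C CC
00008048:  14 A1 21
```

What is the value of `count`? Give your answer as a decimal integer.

2949137806

`count` follows `length` (1 byte), so it starts at byte offset 1 and occupies 4 bytes.
Bytes at offsets 1..4: 8E 45 C8 AF.
Little-endian stores the least-significant byte at the lowest address.
Reassemble most-significant byte first: AF C8 45 8E → 0xAFC8458E.
0xAFC8458E = 2949137806.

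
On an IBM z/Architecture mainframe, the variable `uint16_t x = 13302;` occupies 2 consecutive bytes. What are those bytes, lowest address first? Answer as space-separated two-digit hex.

33 F6

13302 in hexadecimal, padded to 16 bits, is 0x33F6.
Split into bytes (most-significant first): 33 F6.
Big-endian: lowest address holds the most-significant byte.
So the memory order matches the most-significant-first order: 33 F6.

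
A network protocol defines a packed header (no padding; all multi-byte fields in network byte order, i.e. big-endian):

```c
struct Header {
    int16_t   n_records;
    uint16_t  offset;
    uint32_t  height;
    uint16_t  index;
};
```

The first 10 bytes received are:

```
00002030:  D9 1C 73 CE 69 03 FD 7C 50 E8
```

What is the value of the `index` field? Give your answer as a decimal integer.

`index` follows `n_records` (2 B), `offset` (2 B), `height` (4 B), so it starts at offset 2 + 2 + 4 = 8 and occupies 2 bytes.
Bytes at offsets 8..9: 50 E8.
In big-endian order the high byte comes first in memory.
The bytes are already most-significant first: 0x50E8.
0x50E8 = 20712.

20712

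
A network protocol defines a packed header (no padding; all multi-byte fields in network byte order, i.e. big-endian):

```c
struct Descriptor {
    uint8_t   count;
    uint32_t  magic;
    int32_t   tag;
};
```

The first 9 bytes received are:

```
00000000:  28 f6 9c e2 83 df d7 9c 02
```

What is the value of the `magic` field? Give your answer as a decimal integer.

4137476739

`magic` follows `count` (1 byte), so it starts at byte offset 1 and occupies 4 bytes.
Bytes at offsets 1..4: F6 9C E2 83.
In big-endian order the high byte comes first in memory.
The bytes are already most-significant first: 0xF69CE283.
0xF69CE283 = 4137476739.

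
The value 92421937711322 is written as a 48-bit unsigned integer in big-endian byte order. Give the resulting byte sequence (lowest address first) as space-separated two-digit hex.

54 0E A8 C4 48 DA

92421937711322 in hexadecimal, padded to 48 bits, is 0x540EA8C448DA.
Split into bytes (most-significant first): 54 0E A8 C4 48 DA.
Big-endian: lowest address holds the most-significant byte.
So the memory order matches the most-significant-first order: 54 0E A8 C4 48 DA.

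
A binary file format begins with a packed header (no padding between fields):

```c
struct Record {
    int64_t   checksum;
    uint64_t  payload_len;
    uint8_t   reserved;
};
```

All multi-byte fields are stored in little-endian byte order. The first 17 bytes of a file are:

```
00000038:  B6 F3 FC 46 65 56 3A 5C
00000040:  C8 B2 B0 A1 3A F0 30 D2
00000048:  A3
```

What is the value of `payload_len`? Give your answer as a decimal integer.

`payload_len` follows `checksum` (8 bytes), so it starts at byte offset 8 and occupies 8 bytes.
Bytes at offsets 8..15: C8 B2 B0 A1 3A F0 30 D2.
Little-endian stores the least-significant byte at the lowest address.
Reassemble most-significant byte first: D2 30 F0 3A A1 B0 B2 C8 → 0xD230F03AA1B0B2C8.
0xD230F03AA1B0B2C8 = 15145869681458459336.

15145869681458459336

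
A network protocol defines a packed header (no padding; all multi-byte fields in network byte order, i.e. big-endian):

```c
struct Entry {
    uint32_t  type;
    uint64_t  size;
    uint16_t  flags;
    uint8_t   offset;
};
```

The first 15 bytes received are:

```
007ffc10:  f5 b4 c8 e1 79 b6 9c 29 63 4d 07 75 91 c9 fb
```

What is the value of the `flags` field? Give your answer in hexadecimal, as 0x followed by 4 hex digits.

`flags` follows `type` (4 B), `size` (8 B), so it starts at offset 4 + 8 = 12 and occupies 2 bytes.
Bytes at offsets 12..13: 91 C9.
In big-endian order the high byte comes first in memory.
The bytes are already most-significant first: 0x91C9.

0x91C9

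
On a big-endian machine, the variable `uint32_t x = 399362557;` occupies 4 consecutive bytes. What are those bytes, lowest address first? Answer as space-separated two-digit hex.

17 CD C9 FD

399362557 in hexadecimal, padded to 32 bits, is 0x17CDC9FD.
Split into bytes (most-significant first): 17 CD C9 FD.
Big-endian: lowest address holds the most-significant byte.
So the memory order matches the most-significant-first order: 17 CD C9 FD.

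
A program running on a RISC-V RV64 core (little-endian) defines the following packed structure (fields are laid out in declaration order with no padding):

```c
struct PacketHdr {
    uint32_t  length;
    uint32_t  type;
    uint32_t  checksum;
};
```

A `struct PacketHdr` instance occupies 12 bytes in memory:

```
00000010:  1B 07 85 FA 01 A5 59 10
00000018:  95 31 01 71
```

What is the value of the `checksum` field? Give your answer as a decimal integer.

1895903637

`checksum` follows `length` (4 B), `type` (4 B), so it starts at offset 4 + 4 = 8 and occupies 4 bytes.
Bytes at offsets 8..11: 95 31 01 71.
In little-endian order the low byte comes first in memory.
Reassemble most-significant byte first: 71 01 31 95 → 0x71013195.
0x71013195 = 1895903637.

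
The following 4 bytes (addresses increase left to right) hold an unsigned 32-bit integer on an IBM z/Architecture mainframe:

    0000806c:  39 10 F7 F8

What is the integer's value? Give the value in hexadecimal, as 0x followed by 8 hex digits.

0x3910F7F8

In big-endian order the high byte comes first in memory.
The bytes are already most-significant first: 0x3910F7F8.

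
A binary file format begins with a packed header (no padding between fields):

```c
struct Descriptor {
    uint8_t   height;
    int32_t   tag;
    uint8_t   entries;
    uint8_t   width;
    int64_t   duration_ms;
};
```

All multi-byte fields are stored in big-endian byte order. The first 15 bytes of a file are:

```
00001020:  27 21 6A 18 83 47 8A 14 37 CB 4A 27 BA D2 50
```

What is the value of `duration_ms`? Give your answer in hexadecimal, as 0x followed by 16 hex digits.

`duration_ms` follows `height` (1 B), `tag` (4 B), `entries` (1 B), `width` (1 B), so it starts at offset 1 + 4 + 1 + 1 = 7 and occupies 8 bytes.
Bytes at offsets 7..14: 14 37 CB 4A 27 BA D2 50.
Big-endian: lowest address holds the most-significant byte.
The bytes are already most-significant first: 0x1437CB4A27BAD250.

0x1437CB4A27BAD250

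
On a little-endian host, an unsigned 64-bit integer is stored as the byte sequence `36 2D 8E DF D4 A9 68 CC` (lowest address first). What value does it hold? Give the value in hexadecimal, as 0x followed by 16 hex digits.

0xCC68A9D4DF8E2D36

Little-endian: lowest address holds the least-significant byte.
Reassemble most-significant byte first: CC 68 A9 D4 DF 8E 2D 36 → 0xCC68A9D4DF8E2D36.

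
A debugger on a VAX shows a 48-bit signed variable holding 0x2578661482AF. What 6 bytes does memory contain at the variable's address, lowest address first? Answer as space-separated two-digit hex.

AF 82 14 66 78 25

Split into bytes (most-significant first): 25 78 66 14 82 AF.
In little-endian order the low byte comes first in memory.
So at ascending addresses the bytes are AF 82 14 66 78 25.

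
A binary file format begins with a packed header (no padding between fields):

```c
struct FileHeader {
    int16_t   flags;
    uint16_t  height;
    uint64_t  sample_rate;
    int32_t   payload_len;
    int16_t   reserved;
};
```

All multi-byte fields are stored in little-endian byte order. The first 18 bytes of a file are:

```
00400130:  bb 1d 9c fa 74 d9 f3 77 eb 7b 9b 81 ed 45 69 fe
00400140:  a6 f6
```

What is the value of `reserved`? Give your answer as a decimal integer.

-2394

`reserved` follows `flags` (2 B), `height` (2 B), `sample_rate` (8 B), `payload_len` (4 B), so it starts at offset 2 + 2 + 8 + 4 = 16 and occupies 2 bytes.
Bytes at offsets 16..17: A6 F6.
In little-endian order the low byte comes first in memory.
Reassemble most-significant byte first: F6 A6 → 0xF6A6.
Top bit is set, so as a signed 16-bit value this is 0xF6A6 − 2^16 = -2394.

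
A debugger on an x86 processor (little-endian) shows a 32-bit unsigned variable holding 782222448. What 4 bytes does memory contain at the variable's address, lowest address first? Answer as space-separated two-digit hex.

782222448 in hexadecimal, padded to 32 bits, is 0x2E9FC470.
Split into bytes (most-significant first): 2E 9F C4 70.
Little-endian: lowest address holds the least-significant byte.
So at ascending addresses the bytes are 70 C4 9F 2E.

70 C4 9F 2E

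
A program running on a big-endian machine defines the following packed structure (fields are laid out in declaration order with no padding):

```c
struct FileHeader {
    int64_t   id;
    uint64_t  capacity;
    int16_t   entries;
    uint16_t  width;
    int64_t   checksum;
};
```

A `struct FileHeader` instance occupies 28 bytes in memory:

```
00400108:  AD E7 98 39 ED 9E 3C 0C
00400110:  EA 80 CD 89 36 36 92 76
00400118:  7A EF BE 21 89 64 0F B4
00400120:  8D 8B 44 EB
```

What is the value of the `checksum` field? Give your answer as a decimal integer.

-8546688924699114261

`checksum` follows `id` (8 B), `capacity` (8 B), `entries` (2 B), `width` (2 B), so it starts at offset 8 + 8 + 2 + 2 = 20 and occupies 8 bytes.
Bytes at offsets 20..27: 89 64 0F B4 8D 8B 44 EB.
Big-endian stores the most-significant byte at the lowest address.
The bytes are already most-significant first: 0x89640FB48D8B44EB.
Top bit is set, so as a signed 64-bit value this is 0x89640FB48D8B44EB − 2^64 = -8546688924699114261.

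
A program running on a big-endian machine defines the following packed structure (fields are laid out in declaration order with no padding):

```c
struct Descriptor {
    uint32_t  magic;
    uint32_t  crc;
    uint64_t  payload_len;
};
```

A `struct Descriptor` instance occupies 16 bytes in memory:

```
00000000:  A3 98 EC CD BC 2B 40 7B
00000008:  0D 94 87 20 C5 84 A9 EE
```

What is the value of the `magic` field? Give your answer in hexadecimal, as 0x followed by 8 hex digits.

`magic` is the first field, at byte offset 0, occupying 4 bytes.
Bytes at offsets 0..3: A3 98 EC CD.
Big-endian: lowest address holds the most-significant byte.
The bytes are already most-significant first: 0xA398ECCD.

0xA398ECCD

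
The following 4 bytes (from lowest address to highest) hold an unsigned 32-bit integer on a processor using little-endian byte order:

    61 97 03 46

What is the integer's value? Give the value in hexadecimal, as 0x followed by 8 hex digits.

0x46039761

In little-endian order the low byte comes first in memory.
Reassemble most-significant byte first: 46 03 97 61 → 0x46039761.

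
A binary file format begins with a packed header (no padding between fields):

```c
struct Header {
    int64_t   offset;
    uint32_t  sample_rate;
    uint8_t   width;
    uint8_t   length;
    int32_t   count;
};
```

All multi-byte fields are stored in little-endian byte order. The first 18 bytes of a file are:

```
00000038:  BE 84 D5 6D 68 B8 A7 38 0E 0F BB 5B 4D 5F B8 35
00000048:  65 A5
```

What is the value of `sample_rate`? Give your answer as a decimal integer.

`sample_rate` follows `offset` (8 bytes), so it starts at byte offset 8 and occupies 4 bytes.
Bytes at offsets 8..11: 0E 0F BB 5B.
Little-endian: lowest address holds the least-significant byte.
Reassemble most-significant byte first: 5B BB 0F 0E → 0x5BBB0F0E.
0x5BBB0F0E = 1538985742.

1538985742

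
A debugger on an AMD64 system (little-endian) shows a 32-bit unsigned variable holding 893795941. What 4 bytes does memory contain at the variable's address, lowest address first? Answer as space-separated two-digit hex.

65 3E 46 35

893795941 in hexadecimal, padded to 32 bits, is 0x35463E65.
Split into bytes (most-significant first): 35 46 3E 65.
Little-endian: lowest address holds the least-significant byte.
So at ascending addresses the bytes are 65 3E 46 35.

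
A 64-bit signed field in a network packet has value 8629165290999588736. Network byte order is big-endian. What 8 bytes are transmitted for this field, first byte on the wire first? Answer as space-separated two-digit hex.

77 C0 F4 1C E6 29 27 80

8629165290999588736 in hexadecimal, padded to 64 bits, is 0x77C0F41CE6292780.
Split into bytes (most-significant first): 77 C0 F4 1C E6 29 27 80.
Big-endian: lowest address holds the most-significant byte.
So the memory order matches the most-significant-first order: 77 C0 F4 1C E6 29 27 80.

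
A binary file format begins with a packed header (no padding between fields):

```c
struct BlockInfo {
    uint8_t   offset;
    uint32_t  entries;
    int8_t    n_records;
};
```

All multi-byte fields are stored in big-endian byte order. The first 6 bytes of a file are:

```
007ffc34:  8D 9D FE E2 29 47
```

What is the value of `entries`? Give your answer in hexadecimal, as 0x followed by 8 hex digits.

`entries` follows `offset` (1 byte), so it starts at byte offset 1 and occupies 4 bytes.
Bytes at offsets 1..4: 9D FE E2 29.
Big-endian: lowest address holds the most-significant byte.
The bytes are already most-significant first: 0x9DFEE229.

0x9DFEE229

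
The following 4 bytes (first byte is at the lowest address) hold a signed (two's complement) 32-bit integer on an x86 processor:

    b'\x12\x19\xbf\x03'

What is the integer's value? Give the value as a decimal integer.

Little-endian stores the least-significant byte at the lowest address.
Reassemble most-significant byte first: 03 BF 19 12 → 0x03BF1912.
0x03BF1912 = 62855442.

62855442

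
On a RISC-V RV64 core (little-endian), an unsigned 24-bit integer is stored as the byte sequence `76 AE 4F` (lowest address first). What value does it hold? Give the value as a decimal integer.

5222006

Little-endian: lowest address holds the least-significant byte.
Reassemble most-significant byte first: 4F AE 76 → 0x4FAE76.
0x4FAE76 = 5222006.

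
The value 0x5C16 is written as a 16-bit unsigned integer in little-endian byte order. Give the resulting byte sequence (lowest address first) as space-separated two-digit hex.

Split into bytes (most-significant first): 5C 16.
Little-endian: lowest address holds the least-significant byte.
So at ascending addresses the bytes are 16 5C.

16 5C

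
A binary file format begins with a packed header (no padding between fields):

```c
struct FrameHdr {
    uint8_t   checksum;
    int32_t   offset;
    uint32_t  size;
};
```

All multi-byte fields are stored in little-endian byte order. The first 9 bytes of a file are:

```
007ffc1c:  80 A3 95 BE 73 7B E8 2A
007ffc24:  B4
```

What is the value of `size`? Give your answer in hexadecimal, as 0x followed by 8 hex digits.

0xB42AE87B

`size` follows `checksum` (1 B), `offset` (4 B), so it starts at offset 1 + 4 = 5 and occupies 4 bytes.
Bytes at offsets 5..8: 7B E8 2A B4.
Little-endian: lowest address holds the least-significant byte.
Reassemble most-significant byte first: B4 2A E8 7B → 0xB42AE87B.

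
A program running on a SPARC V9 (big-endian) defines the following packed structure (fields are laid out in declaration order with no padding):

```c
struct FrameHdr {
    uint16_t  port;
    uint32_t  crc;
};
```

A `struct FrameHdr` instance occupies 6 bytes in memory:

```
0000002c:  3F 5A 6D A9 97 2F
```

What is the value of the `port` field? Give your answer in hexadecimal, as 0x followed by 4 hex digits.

`port` is the first field, at byte offset 0, occupying 2 bytes.
Bytes at offsets 0..1: 3F 5A.
In big-endian order the high byte comes first in memory.
The bytes are already most-significant first: 0x3F5A.

0x3F5A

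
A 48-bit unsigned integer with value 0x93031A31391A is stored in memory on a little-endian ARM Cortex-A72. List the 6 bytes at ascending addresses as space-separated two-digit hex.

1A 39 31 1A 03 93

Split into bytes (most-significant first): 93 03 1A 31 39 1A.
Little-endian stores the least-significant byte at the lowest address.
So at ascending addresses the bytes are 1A 39 31 1A 03 93.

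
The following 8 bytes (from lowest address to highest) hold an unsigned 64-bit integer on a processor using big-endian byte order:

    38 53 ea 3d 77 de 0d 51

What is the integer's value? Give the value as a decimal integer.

4058845238915894609

Big-endian stores the most-significant byte at the lowest address.
The bytes are already most-significant first: 0x3853EA3D77DE0D51.
0x3853EA3D77DE0D51 = 4058845238915894609.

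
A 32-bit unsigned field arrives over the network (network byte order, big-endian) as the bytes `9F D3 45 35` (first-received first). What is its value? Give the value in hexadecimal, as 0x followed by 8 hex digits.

Big-endian stores the most-significant byte at the lowest address.
The bytes are already most-significant first: 0x9FD34535.

0x9FD34535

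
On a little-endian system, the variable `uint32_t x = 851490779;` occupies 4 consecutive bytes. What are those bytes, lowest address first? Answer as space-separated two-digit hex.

DB B7 C0 32

851490779 in hexadecimal, padded to 32 bits, is 0x32C0B7DB.
Split into bytes (most-significant first): 32 C0 B7 DB.
Little-endian: lowest address holds the least-significant byte.
So at ascending addresses the bytes are DB B7 C0 32.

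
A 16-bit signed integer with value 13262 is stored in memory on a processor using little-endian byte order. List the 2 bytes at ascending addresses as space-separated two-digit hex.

CE 33

13262 in hexadecimal, padded to 16 bits, is 0x33CE.
Split into bytes (most-significant first): 33 CE.
In little-endian order the low byte comes first in memory.
So at ascending addresses the bytes are CE 33.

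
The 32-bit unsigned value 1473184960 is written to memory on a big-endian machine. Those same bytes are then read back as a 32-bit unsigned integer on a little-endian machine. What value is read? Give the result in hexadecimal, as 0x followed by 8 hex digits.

0xC004CF57

1473184960 in 32-bit hexadecimal is 0x57CF04C0.
Stored big-endian, the bytes at ascending addresses are 57 CF 04 C0.
Read back as little-endian, the first byte is least significant, giving 0xC004CF57.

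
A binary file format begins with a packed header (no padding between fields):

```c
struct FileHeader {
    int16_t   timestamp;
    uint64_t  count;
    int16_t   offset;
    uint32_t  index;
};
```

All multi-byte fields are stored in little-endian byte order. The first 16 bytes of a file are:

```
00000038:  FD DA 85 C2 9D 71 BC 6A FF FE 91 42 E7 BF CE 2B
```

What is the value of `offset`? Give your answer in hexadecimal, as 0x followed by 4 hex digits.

`offset` follows `timestamp` (2 B), `count` (8 B), so it starts at offset 2 + 8 = 10 and occupies 2 bytes.
Bytes at offsets 10..11: 91 42.
Little-endian stores the least-significant byte at the lowest address.
Reassemble most-significant byte first: 42 91 → 0x4291.

0x4291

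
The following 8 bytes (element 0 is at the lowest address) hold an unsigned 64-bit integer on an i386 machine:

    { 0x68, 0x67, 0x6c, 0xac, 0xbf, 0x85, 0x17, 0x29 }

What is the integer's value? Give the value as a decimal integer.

Little-endian: lowest address holds the least-significant byte.
Reassemble most-significant byte first: 29 17 85 BF AC 6C 67 68 → 0x291785BFAC6C6768.
0x291785BFAC6C6768 = 2960982338297423720.

2960982338297423720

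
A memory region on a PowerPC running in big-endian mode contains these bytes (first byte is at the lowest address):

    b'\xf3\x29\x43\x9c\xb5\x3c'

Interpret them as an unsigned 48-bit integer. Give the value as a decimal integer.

267358553552188

Big-endian: lowest address holds the most-significant byte.
The bytes are already most-significant first: 0xF329439CB53C.
0xF329439CB53C = 267358553552188.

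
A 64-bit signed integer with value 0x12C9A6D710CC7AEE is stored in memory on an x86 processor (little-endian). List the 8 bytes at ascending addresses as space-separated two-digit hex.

Split into bytes (most-significant first): 12 C9 A6 D7 10 CC 7A EE.
In little-endian order the low byte comes first in memory.
So at ascending addresses the bytes are EE 7A CC 10 D7 A6 C9 12.

EE 7A CC 10 D7 A6 C9 12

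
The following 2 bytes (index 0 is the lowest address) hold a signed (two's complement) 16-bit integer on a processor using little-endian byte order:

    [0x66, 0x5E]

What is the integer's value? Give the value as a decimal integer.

Little-endian stores the least-significant byte at the lowest address.
Reassemble most-significant byte first: 5E 66 → 0x5E66.
0x5E66 = 24166.

24166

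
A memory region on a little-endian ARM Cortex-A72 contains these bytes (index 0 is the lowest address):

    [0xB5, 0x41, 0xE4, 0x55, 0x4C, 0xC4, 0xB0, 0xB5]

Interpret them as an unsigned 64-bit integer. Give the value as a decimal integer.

13092179948903612853

Little-endian stores the least-significant byte at the lowest address.
Reassemble most-significant byte first: B5 B0 C4 4C 55 E4 41 B5 → 0xB5B0C44C55E441B5.
0xB5B0C44C55E441B5 = 13092179948903612853.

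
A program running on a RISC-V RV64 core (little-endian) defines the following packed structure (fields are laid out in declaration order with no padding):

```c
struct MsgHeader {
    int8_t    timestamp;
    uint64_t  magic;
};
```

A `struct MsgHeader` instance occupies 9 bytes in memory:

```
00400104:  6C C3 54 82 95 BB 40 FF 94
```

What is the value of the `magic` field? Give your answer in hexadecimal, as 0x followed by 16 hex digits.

0x94FF40BB958254C3

`magic` follows `timestamp` (1 byte), so it starts at byte offset 1 and occupies 8 bytes.
Bytes at offsets 1..8: C3 54 82 95 BB 40 FF 94.
Little-endian stores the least-significant byte at the lowest address.
Reassemble most-significant byte first: 94 FF 40 BB 95 82 54 C3 → 0x94FF40BB958254C3.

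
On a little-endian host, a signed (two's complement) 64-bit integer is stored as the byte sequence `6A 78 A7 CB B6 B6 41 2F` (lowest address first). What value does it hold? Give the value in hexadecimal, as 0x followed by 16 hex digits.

0x2F41B6B6CBA7786A

In little-endian order the low byte comes first in memory.
Reassemble most-significant byte first: 2F 41 B6 B6 CB A7 78 6A → 0x2F41B6B6CBA7786A.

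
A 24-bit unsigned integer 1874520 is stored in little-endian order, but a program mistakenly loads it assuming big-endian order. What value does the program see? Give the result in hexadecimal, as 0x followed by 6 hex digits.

0x589A1C

1874520 in 24-bit hexadecimal is 0x1C9A58.
Stored little-endian, the bytes at ascending addresses are 58 9A 1C.
Read back as big-endian, the last byte is least significant, giving 0x589A1C.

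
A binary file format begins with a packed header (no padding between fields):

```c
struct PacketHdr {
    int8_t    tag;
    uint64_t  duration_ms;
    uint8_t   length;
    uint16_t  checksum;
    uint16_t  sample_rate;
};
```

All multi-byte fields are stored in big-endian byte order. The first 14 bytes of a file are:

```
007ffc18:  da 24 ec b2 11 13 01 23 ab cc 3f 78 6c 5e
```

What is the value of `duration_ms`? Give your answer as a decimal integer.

2660697266272150443

`duration_ms` follows `tag` (1 byte), so it starts at byte offset 1 and occupies 8 bytes.
Bytes at offsets 1..8: 24 EC B2 11 13 01 23 AB.
In big-endian order the high byte comes first in memory.
The bytes are already most-significant first: 0x24ECB211130123AB.
0x24ECB211130123AB = 2660697266272150443.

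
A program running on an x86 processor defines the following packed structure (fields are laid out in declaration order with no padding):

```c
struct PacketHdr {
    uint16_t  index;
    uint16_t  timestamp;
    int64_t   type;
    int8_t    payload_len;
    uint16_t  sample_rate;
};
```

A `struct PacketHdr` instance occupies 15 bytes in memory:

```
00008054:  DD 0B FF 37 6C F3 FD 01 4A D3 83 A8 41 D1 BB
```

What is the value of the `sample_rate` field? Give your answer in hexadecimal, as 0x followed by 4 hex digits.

`sample_rate` follows `index` (2 B), `timestamp` (2 B), `type` (8 B), `payload_len` (1 B), so it starts at offset 2 + 2 + 8 + 1 = 13 and occupies 2 bytes.
Bytes at offsets 13..14: D1 BB.
In little-endian order the low byte comes first in memory.
Reassemble most-significant byte first: BB D1 → 0xBBD1.

0xBBD1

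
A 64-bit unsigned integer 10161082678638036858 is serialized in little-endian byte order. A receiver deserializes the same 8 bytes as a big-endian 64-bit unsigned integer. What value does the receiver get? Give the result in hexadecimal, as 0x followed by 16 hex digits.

10161082678638036858 in 64-bit hexadecimal is 0x8D036ADC4998477A.
Stored little-endian, the bytes at ascending addresses are 7A 47 98 49 DC 6A 03 8D.
Read back as big-endian, the last byte is least significant, giving 0x7A479849DC6A038D.

0x7A479849DC6A038D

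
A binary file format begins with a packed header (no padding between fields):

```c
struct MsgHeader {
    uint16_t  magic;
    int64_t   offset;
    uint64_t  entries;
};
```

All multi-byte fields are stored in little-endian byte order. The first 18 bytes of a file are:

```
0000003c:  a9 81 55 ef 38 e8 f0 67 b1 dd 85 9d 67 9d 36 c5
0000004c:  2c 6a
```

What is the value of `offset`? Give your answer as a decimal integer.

`offset` follows `magic` (2 bytes), so it starts at byte offset 2 and occupies 8 bytes.
Bytes at offsets 2..9: 55 EF 38 E8 F0 67 B1 DD.
In little-endian order the low byte comes first in memory.
Reassemble most-significant byte first: DD B1 67 F0 E8 38 EF 55 → 0xDDB167F0E838EF55.
Top bit is set, so as a signed 64-bit value this is 0xDDB167F0E838EF55 − 2^64 = -2472080436063834283.

-2472080436063834283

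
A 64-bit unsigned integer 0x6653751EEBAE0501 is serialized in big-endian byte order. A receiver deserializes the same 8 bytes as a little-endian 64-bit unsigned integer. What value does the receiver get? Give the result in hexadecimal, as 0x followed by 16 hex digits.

0x0105AEEB1E755366

Stored big-endian, the bytes at ascending addresses are 66 53 75 1E EB AE 05 01.
Read back as little-endian, the first byte is least significant, giving 0x0105AEEB1E755366.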